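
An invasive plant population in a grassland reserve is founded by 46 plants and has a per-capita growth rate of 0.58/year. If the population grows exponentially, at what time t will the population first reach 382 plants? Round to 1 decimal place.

3.6 years

Set N₀·e^(rt) = 382: e^(0.58·t) = 382/46 = 8.3043.
0.58·t = ln(8.3043) = 2.1168, so t = 2.1168/0.58 = 3.6496.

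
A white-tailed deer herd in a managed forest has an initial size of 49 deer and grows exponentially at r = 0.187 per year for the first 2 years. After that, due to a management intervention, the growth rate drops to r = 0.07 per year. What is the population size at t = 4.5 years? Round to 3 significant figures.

84.8 deer

Phase 1: N(2) = 49·e^(0.187×2) = 49·e^0.374 = 71.2233.
Phase 2 runs for 4.5 − 2 = 2.5 years at r = 0.07.
N(4.5) = 71.2233·e^(0.07×2.5) = 71.2233·e^0.175 = 84.8445.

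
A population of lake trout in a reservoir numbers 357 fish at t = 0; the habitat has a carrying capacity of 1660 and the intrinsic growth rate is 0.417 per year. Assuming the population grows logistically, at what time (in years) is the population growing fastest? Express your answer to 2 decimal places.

Logistic growth is fastest at N = K/2 = 830.
A = (K − N₀)/N₀ = 3.6499. Set K/(1 + A·e^(−rt)) = K/2 → A·e^(−rt) = 1.
e^(−0.417t) = 1/3.6499 = 0.273983, so t = ln(3.6499)/0.417 = 1.2947/0.417 = 3.1048.

3.10 years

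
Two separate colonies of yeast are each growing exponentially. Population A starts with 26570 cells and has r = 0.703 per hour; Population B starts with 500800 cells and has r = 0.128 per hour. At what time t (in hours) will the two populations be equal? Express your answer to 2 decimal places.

Set 26570·e^(0.703t) = 500800·e^(0.128t).
e^((0.703 − 0.128)t) = 500800/26570 → e^(0.575·t) = 18.848.
0.575·t = ln(18.848) = 2.9364, so t = 2.9364/0.575 = 5.1068.

5.11 hours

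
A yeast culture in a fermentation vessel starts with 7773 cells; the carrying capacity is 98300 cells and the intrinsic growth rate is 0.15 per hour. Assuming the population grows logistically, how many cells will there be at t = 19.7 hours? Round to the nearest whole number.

61188 cells

A = (K − N₀)/N₀ = (98300 − 7773)/7773 = 11.646.
N(t) = K/(1 + A·e^(−rt)) = 98300/(1 + 11.646×e^(−0.15×19.7)).
e^(−2.955) = 0.052079; denominator = 1 + 11.646×0.052079 = 1.6065.
N = 98300/1.6065 = 61187.9.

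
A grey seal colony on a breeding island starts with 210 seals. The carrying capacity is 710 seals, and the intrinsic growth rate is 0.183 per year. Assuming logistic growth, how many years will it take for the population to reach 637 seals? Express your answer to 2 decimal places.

16.58 years

A = (K − N₀)/N₀ = (710 − 210)/210 = 2.381.
Solve 710/(1 + 2.381·e^(−0.183t)) = 637: 1 + 2.381·e^(−0.183t) = 1.1146, so e^(−0.183t) = 0.0481319.
−0.183·t = ln(0.0481319) = -3.0338, so t = 3.0338/0.183 = 16.578.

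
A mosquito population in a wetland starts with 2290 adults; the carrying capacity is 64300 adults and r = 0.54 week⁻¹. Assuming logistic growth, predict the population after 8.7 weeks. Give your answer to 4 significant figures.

A = (K − N₀)/N₀ = (64300 − 2290)/2290 = 27.079.
N(t) = K/(1 + A·e^(−rt)) = 64300/(1 + 27.079×e^(−0.54×8.7)).
e^(−4.698) = 0.0091135; denominator = 1 + 27.079×0.0091135 = 1.2468.
N = 64300/1.2468 = 51572.8.

51570 adults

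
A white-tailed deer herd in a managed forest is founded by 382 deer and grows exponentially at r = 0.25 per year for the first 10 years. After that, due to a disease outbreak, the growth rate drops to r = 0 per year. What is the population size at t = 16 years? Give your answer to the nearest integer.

Phase 1: N(10) = 382·e^(0.25×10) = 382·e^2.5 = 4653.71.
Phase 2 runs for 16 − 10 = 6 years at r = 0.
N(16) = 4653.71·e^(0×6) = 4653.71·e^-0 = 4653.71.

4654 deer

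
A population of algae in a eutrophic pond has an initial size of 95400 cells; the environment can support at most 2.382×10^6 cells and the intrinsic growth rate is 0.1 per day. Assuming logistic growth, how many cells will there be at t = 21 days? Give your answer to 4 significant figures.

A = (K − N₀)/N₀ = (2.382×10^6 − 95400)/95400 = 23.969.
N(t) = K/(1 + A·e^(−rt)) = 2.382×10^6/(1 + 23.969×e^(−0.1×21)).
e^(−2.1) = 0.12246; denominator = 1 + 23.969×0.12246 = 3.9351.
N = 2.382×10^6/3.9351 = 605321.

605300 cells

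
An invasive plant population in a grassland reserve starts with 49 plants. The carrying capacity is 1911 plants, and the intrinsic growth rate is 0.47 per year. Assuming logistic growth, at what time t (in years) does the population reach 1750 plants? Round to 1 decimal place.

12.8 years

A = (K − N₀)/N₀ = (1911 − 49)/49 = 38.
Solve 1911/(1 + 38·e^(−0.47t)) = 1750: 1 + 38·e^(−0.47t) = 1.092, so e^(−0.47t) = 0.00242105.
−0.47·t = ln(0.00242105) = -6.0236, so t = 6.0236/0.47 = 12.816.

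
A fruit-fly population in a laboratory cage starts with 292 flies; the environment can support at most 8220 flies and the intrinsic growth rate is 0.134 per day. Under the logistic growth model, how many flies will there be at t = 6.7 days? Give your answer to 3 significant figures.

A = (K − N₀)/N₀ = (8220 − 292)/292 = 27.151.
N(t) = K/(1 + A·e^(−rt)) = 8220/(1 + 27.151×e^(−0.134×6.7)).
e^(−0.8978) = 0.40747; denominator = 1 + 27.151×0.40747 = 12.063.
N = 8220/12.063 = 681.425.

681 flies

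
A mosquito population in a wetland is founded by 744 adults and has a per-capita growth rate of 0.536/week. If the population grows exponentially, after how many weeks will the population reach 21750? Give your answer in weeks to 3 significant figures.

Set N₀·e^(rt) = 21750: e^(0.536·t) = 21750/744 = 29.234.
0.536·t = ln(29.234) = 3.3753, so t = 3.3753/0.536 = 6.2973.

6.30 weeks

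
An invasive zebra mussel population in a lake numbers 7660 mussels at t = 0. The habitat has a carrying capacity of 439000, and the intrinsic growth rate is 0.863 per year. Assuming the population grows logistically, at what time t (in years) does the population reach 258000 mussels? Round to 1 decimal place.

5.1 years

A = (K − N₀)/N₀ = (439000 − 7660)/7660 = 56.311.
Solve 439000/(1 + 56.311·e^(−0.863t)) = 258000: 1 + 56.311·e^(−0.863t) = 1.7016, so e^(−0.863t) = 0.0124586.
−0.863·t = ln(0.0124586) = -4.3853, so t = 4.3853/0.863 = 5.0815.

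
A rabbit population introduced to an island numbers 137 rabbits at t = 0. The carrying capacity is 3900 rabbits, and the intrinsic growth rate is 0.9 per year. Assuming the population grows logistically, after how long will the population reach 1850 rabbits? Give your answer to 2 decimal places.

A = (K − N₀)/N₀ = (3900 − 137)/137 = 27.467.
Solve 3900/(1 + 27.467·e^(−0.9t)) = 1850: 1 + 27.467·e^(−0.9t) = 2.1081, so e^(−0.9t) = 0.040343.
−0.9·t = ln(0.040343) = -3.2103, so t = 3.2103/0.9 = 3.567.

3.57 years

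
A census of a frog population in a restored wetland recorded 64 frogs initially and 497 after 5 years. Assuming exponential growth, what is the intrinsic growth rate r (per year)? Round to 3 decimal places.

0.410 per year

From N(t) = N₀·e^(rt): e^(r·5) = 497/64 = 7.7656.
r·5 = ln(7.7656) = 2.0497, so r = 2.0497/5 = 0.40994.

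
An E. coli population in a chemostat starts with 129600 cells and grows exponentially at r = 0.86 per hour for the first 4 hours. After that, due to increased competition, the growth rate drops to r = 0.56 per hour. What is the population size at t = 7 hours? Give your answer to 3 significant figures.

21700000 cells

Phase 1: N(4) = 129600·e^(0.86×4) = 129600·e^3.44 = 4.04183×10^6.
Phase 2 runs for 7 − 4 = 3 hours at r = 0.56.
N(7) = 4.04183×10^6·e^(0.56×3) = 4.04183×10^6·e^1.68 = 2.168666×10^7.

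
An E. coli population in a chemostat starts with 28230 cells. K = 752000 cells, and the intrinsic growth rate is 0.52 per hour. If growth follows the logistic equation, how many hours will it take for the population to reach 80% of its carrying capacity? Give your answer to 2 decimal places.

A = (K − N₀)/N₀ = (752000 − 28230)/28230 = 25.638.
Solve 752000/(1 + 25.638·e^(−0.52t)) = 601600: 1 + 25.638·e^(−0.52t) = 1.25, so e^(−0.52t) = 0.00975103.
−0.52·t = ln(0.00975103) = -4.6304, so t = 4.6304/0.52 = 8.9046.

8.90 hours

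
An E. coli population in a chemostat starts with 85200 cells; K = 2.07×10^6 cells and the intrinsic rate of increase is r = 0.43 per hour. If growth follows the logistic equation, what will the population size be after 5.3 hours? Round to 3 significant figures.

A = (K − N₀)/N₀ = (2.07×10^6 − 85200)/85200 = 23.296.
N(t) = K/(1 + A·e^(−rt)) = 2.07×10^6/(1 + 23.296×e^(−0.43×5.3)).
e^(−2.279) = 0.10239; denominator = 1 + 23.296×0.10239 = 3.3852.
N = 2.07×10^6/3.3852 = 611490.

611000 cells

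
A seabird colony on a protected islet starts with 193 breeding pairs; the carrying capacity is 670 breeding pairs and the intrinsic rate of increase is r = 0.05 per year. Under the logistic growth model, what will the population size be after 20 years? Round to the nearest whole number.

351 breeding pairs

A = (K − N₀)/N₀ = (670 − 193)/193 = 2.4715.
N(t) = K/(1 + A·e^(−rt)) = 670/(1 + 2.4715×e^(−0.05×20)).
e^(−1) = 0.36788; denominator = 1 + 2.4715×0.36788 = 1.9092.
N = 670/1.9092 = 350.93.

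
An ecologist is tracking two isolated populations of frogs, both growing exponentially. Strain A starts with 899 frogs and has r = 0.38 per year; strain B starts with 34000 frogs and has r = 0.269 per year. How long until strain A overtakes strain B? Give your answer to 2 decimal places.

32.73 years

Set 899·e^(0.38t) = 34000·e^(0.269t).
e^((0.38 − 0.269)t) = 34000/899 → e^(0.111·t) = 37.82.
0.111·t = ln(37.82) = 3.6328, so t = 3.6328/0.111 = 32.728.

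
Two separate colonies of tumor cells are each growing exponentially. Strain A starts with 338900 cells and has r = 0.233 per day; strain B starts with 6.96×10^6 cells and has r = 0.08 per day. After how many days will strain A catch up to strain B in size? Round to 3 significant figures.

19.8 days

Set 338900·e^(0.233t) = 6.96×10^6·e^(0.08t).
e^((0.233 − 0.08)t) = 6.96×10^6/338900 → e^(0.153·t) = 20.537.
0.153·t = ln(20.537) = 3.0222, so t = 3.0222/0.153 = 19.753.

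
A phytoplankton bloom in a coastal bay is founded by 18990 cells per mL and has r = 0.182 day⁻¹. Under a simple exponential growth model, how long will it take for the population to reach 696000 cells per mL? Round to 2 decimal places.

Set N₀·e^(rt) = 696000: e^(0.182·t) = 696000/18990 = 36.651.
0.182·t = ln(36.651) = 3.6014, so t = 3.6014/0.182 = 19.788.

19.79 days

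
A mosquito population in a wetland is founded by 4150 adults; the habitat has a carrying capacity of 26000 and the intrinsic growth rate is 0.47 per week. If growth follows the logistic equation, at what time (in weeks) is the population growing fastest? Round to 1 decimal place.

Logistic growth is fastest at N = K/2 = 13000.
A = (K − N₀)/N₀ = 5.2651. Set K/(1 + A·e^(−rt)) = K/2 → A·e^(−rt) = 1.
e^(−0.47t) = 1/5.2651 = 0.189931, so t = ln(5.2651)/0.47 = 1.6611/0.47 = 3.5342.

3.5 weeks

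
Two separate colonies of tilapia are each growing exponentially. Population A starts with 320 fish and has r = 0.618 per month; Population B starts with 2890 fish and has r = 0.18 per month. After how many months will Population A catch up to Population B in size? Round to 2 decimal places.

5.02 months

Set 320·e^(0.618t) = 2890·e^(0.18t).
e^((0.618 − 0.18)t) = 2890/320 → e^(0.438·t) = 9.0312.
0.438·t = ln(9.0312) = 2.2007, so t = 2.2007/0.438 = 5.0244.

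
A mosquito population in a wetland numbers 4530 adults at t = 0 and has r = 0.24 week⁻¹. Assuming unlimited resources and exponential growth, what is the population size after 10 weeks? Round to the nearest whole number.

49935 adults

N(t) = N₀·e^(rt) = 4530 × e^(0.24×10) = 4530 × e^2.4.
e^2.4 ≈ 11.023, so N ≈ 4530 × 11.023 = 49935.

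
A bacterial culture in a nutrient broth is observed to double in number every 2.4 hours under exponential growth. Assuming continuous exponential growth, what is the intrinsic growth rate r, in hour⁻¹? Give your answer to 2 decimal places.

0.29 per hour

r = ln(2)/t_d = 0.6931/2.4 = 0.28881.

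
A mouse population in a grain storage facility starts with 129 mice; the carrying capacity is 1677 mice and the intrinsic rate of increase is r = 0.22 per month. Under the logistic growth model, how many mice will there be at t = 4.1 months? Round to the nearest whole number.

286 mice

A = (K − N₀)/N₀ = (1677 − 129)/129 = 12.
N(t) = K/(1 + A·e^(−rt)) = 1677/(1 + 12×e^(−0.22×4.1)).
e^(−0.902) = 0.40576; denominator = 1 + 12×0.40576 = 5.8691.
N = 1677/5.8691 = 285.734.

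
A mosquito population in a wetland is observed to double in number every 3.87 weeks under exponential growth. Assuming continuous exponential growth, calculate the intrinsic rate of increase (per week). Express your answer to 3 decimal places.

0.179 per week

r = ln(2)/t_d = 0.6931/3.87 = 0.17911.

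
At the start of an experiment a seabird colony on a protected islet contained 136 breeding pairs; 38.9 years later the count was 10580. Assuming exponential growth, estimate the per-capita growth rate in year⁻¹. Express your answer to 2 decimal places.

0.11 per year

From N(t) = N₀·e^(rt): e^(r·38.9) = 10580/136 = 77.794.
r·38.9 = ln(77.794) = 4.3541, so r = 4.3541/38.9 = 0.11193.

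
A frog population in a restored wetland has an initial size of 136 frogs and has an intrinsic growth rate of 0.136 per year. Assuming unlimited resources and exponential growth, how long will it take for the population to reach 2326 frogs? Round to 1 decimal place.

20.9 years

Set N₀·e^(rt) = 2326: e^(0.136·t) = 2326/136 = 17.103.
0.136·t = ln(17.103) = 2.8393, so t = 2.8393/0.136 = 20.877.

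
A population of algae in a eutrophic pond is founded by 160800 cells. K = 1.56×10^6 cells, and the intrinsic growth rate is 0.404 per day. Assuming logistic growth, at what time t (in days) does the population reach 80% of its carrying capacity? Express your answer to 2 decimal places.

8.79 days

A = (K − N₀)/N₀ = (1.56×10^6 − 160800)/160800 = 8.7015.
Solve 1.56×10^6/(1 + 8.7015·e^(−0.404t)) = 1.248×10^6: 1 + 8.7015·e^(−0.404t) = 1.25, so e^(−0.404t) = 0.0287307.
−0.404·t = ln(0.0287307) = -3.5498, so t = 3.5498/0.404 = 8.7866.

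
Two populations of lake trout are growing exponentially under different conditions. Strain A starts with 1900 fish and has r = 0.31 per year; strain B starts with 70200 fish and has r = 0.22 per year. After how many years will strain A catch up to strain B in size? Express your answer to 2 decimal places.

Set 1900·e^(0.31t) = 70200·e^(0.22t).
e^((0.31 − 0.22)t) = 70200/1900 → e^(0.09·t) = 36.947.
0.09·t = ln(36.947) = 3.6095, so t = 3.6095/0.09 = 40.105.

40.11 years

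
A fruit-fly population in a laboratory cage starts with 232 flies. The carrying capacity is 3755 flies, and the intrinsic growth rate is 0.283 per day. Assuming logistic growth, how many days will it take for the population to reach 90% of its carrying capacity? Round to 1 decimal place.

A = (K − N₀)/N₀ = (3755 − 232)/232 = 15.185.
Solve 3755/(1 + 15.185·e^(−0.283t)) = 3379.5: 1 + 15.185·e^(−0.283t) = 1.1111, so e^(−0.283t) = 0.007317.
−0.283·t = ln(0.007317) = -4.9176, so t = 4.9176/0.283 = 17.377.

17.4 days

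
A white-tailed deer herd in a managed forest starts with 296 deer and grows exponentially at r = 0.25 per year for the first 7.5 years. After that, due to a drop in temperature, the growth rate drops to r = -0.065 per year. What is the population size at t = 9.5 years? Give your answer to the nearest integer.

1695 deer

Phase 1: N(7.5) = 296·e^(0.25×7.5) = 296·e^1.875 = 1930.16.
Phase 2 runs for 9.5 − 7.5 = 2 years at r = -0.065.
N(9.5) = 1930.16·e^(-0.065×2) = 1930.16·e^-0.13 = 1694.87.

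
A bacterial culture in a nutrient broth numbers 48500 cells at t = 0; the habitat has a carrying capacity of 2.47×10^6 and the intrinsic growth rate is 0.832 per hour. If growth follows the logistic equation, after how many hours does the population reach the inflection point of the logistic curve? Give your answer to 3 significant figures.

Logistic growth is fastest at N = K/2 = 1.235×10^6.
A = (K − N₀)/N₀ = 49.928. Set K/(1 + A·e^(−rt)) = K/2 → A·e^(−rt) = 1.
e^(−0.832t) = 1/49.928 = 0.0200289, so t = ln(49.928)/0.832 = 3.9106/0.832 = 4.7002.

4.70 hours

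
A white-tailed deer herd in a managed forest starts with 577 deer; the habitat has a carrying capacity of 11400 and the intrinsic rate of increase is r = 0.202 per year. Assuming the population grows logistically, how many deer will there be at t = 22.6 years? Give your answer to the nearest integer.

9538 deer

A = (K − N₀)/N₀ = (11400 − 577)/577 = 18.757.
N(t) = K/(1 + A·e^(−rt)) = 11400/(1 + 18.757×e^(−0.202×22.6)).
e^(−4.565) = 0.010408; denominator = 1 + 18.757×0.010408 = 1.1952.
N = 11400/1.1952 = 9537.97.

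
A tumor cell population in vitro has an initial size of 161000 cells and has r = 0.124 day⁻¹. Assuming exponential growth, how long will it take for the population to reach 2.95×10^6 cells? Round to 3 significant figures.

23.5 days

Set N₀·e^(rt) = 2.95×10^6: e^(0.124·t) = 2.95×10^6/161000 = 18.323.
0.124·t = ln(18.323) = 2.9082, so t = 2.9082/0.124 = 23.453.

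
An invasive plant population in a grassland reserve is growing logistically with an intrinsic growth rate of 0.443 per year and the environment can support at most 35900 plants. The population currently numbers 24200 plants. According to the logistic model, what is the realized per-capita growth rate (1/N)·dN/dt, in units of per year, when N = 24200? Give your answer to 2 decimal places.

0.14 per year

(1/N)·dN/dt = r(1 − N/K) = 0.443 × (1 − 24200/35900).
= 0.443 × 0.32591 = 0.14438.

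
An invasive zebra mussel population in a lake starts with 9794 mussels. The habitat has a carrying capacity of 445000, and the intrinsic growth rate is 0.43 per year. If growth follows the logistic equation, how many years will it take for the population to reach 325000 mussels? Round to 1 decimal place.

11.1 years

A = (K − N₀)/N₀ = (445000 − 9794)/9794 = 44.436.
Solve 445000/(1 + 44.436·e^(−0.43t)) = 325000: 1 + 44.436·e^(−0.43t) = 1.3692, so e^(−0.43t) = 0.00830927.
−0.43·t = ln(0.00830927) = -4.7904, so t = 4.7904/0.43 = 11.14.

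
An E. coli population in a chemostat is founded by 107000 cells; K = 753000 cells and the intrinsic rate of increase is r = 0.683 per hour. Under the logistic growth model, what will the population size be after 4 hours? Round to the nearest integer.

540573 cells

A = (K − N₀)/N₀ = (753000 − 107000)/107000 = 6.0374.
N(t) = K/(1 + A·e^(−rt)) = 753000/(1 + 6.0374×e^(−0.683×4)).
e^(−2.732) = 0.065089; denominator = 1 + 6.0374×0.065089 = 1.393.
N = 753000/1.393 = 540573.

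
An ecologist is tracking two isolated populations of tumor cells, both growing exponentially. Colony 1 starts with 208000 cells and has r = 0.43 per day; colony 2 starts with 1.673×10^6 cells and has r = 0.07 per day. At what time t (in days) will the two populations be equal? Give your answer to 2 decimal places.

5.79 days

Set 208000·e^(0.43t) = 1.673×10^6·e^(0.07t).
e^((0.43 − 0.07)t) = 1.673×10^6/208000 → e^(0.36·t) = 8.0433.
0.36·t = ln(8.0433) = 2.0848, so t = 2.0848/0.36 = 5.7912.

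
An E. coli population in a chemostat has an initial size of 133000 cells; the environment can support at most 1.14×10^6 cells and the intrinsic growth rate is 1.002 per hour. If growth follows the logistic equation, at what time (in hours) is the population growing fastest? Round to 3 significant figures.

2.02 hours

Logistic growth is fastest at N = K/2 = 570000.
A = (K − N₀)/N₀ = 7.5714. Set K/(1 + A·e^(−rt)) = K/2 → A·e^(−rt) = 1.
e^(−1.002t) = 1/7.5714 = 0.132075, so t = ln(7.5714)/1.002 = 2.0244/1.002 = 2.0203.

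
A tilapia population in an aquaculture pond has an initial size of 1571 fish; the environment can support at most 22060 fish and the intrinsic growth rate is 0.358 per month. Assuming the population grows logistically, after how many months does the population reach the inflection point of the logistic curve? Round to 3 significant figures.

7.17 months

Logistic growth is fastest at N = K/2 = 11030.
A = (K − N₀)/N₀ = 13.042. Set K/(1 + A·e^(−rt)) = K/2 → A·e^(−rt) = 1.
e^(−0.358t) = 1/13.042 = 0.0766753, so t = ln(13.042)/0.358 = 2.5682/0.358 = 7.1737.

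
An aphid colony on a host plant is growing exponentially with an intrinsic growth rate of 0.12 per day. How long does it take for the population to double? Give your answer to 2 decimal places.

5.78 days

Doubling time t_d = ln(2)/r = 0.6931/0.12 = 5.7762.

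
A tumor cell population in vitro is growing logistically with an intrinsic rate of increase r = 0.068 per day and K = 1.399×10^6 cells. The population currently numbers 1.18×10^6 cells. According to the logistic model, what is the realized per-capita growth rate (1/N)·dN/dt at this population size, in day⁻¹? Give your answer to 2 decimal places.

0.01 per day

(1/N)·dN/dt = r(1 − N/K) = 0.068 × (1 − 1.18×10^6/1.399×10^6).
= 0.068 × 0.15654 = 0.010645.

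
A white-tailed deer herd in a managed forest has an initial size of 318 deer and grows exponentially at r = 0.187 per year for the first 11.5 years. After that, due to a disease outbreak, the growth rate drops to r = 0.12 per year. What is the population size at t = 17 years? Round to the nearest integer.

Phase 1: N(11.5) = 318·e^(0.187×11.5) = 318·e^2.151 = 2731.35.
Phase 2 runs for 17 − 11.5 = 5.5 years at r = 0.12.
N(17) = 2731.35·e^(0.12×5.5) = 2731.35·e^0.66 = 5284.6.

5285 deer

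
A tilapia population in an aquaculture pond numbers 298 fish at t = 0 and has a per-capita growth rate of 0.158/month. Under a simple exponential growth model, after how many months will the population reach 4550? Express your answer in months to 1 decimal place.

Set N₀·e^(rt) = 4550: e^(0.158·t) = 4550/298 = 15.268.
0.158·t = ln(15.268) = 2.7258, so t = 2.7258/0.158 = 17.252.

17.3 months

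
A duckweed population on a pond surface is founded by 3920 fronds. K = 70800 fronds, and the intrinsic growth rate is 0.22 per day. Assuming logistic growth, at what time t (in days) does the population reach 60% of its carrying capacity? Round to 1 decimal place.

A = (K − N₀)/N₀ = (70800 − 3920)/3920 = 17.061.
Solve 70800/(1 + 17.061·e^(−0.22t)) = 42480: 1 + 17.061·e^(−0.22t) = 1.6667, so e^(−0.22t) = 0.039075.
−0.22·t = ln(0.039075) = -3.2423, so t = 3.2423/0.22 = 14.738.

14.7 days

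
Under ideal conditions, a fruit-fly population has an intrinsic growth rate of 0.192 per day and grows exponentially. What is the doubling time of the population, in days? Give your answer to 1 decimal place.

Doubling time t_d = ln(2)/r = 0.6931/0.192 = 3.6101.

3.6 days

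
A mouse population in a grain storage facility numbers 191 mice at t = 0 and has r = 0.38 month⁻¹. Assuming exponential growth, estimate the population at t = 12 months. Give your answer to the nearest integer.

N(t) = N₀·e^(rt) = 191 × e^(0.38×12) = 191 × e^4.56.
e^4.56 ≈ 95.583, so N ≈ 191 × 95.583 = 18256.4.

18256 mice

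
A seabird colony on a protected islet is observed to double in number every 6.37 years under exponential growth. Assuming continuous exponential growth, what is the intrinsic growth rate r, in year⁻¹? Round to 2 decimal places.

0.11 per year

r = ln(2)/t_d = 0.6931/6.37 = 0.10881.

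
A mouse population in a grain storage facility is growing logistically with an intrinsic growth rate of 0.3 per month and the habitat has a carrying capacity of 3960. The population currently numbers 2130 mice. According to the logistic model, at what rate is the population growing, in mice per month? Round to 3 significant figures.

dN/dt = rN(1 − N/K) = 0.3 × 2130 × (1 − 2130/3960).
1 − 2130/3960 = 0.46212; dN/dt = 0.3 × 2130 × 0.46212 = 295.3.

295 mice per month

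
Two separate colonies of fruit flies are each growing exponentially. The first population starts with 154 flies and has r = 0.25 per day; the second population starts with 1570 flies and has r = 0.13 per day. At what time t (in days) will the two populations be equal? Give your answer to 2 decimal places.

Set 154·e^(0.25t) = 1570·e^(0.13t).
e^((0.25 − 0.13)t) = 1570/154 → e^(0.12·t) = 10.195.
0.12·t = ln(10.195) = 2.3219, so t = 2.3219/0.12 = 19.349.

19.35 days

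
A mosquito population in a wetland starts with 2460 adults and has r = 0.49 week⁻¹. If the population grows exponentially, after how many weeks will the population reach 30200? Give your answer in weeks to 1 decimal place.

5.1 weeks

Set N₀·e^(rt) = 30200: e^(0.49·t) = 30200/2460 = 12.276.
0.49·t = ln(12.276) = 2.5077, so t = 2.5077/0.49 = 5.1177.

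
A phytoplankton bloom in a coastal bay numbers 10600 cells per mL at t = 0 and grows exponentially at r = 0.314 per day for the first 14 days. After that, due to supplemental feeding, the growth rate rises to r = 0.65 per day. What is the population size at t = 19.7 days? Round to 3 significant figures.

Phase 1: N(14) = 10600·e^(0.314×14) = 10600·e^4.396 = 859933.
Phase 2 runs for 19.7 − 14 = 5.7 days at r = 0.65.
N(19.7) = 859933·e^(0.65×5.7) = 859933·e^3.705 = 3.49563×10^7.

35000000 cells per mL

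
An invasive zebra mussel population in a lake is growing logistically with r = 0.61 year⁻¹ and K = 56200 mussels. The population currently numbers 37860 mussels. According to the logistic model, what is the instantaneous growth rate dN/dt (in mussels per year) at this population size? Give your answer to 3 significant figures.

7540 mussels per year

dN/dt = rN(1 − N/K) = 0.61 × 37860 × (1 − 37860/56200).
1 − 37860/56200 = 0.32633; dN/dt = 0.61 × 37860 × 0.32633 = 7536.6.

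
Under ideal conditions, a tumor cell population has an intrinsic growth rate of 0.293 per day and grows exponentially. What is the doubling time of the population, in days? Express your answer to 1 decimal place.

2.4 days

Doubling time t_d = ln(2)/r = 0.6931/0.293 = 2.3657.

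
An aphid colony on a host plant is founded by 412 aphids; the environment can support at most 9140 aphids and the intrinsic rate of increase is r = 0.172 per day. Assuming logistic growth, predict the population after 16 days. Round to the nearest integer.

A = (K − N₀)/N₀ = (9140 − 412)/412 = 21.184.
N(t) = K/(1 + A·e^(−rt)) = 9140/(1 + 21.184×e^(−0.172×16)).
e^(−2.752) = 0.0638; denominator = 1 + 21.184×0.0638 = 2.3516.
N = 9140/2.3516 = 3886.76.

3887 aphids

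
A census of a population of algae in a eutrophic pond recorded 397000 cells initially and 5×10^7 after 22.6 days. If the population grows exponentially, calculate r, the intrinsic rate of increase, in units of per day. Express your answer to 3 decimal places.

From N(t) = N₀·e^(rt): e^(r·22.6) = 5×10^7/397000 = 125.94.
r·22.6 = ln(125.94) = 4.8358, so r = 4.8358/22.6 = 0.21398.

0.214 per day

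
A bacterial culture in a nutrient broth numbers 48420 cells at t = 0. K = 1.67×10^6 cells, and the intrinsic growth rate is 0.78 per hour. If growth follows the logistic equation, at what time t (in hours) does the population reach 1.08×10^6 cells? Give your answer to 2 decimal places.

A = (K − N₀)/N₀ = (1.67×10^6 − 48420)/48420 = 33.49.
Solve 1.67×10^6/(1 + 33.49·e^(−0.78t)) = 1.08×10^6: 1 + 33.49·e^(−0.78t) = 1.5463, so e^(−0.78t) = 0.0163123.
−0.78·t = ln(0.0163123) = -4.1158, so t = 4.1158/0.78 = 5.2767.

5.28 hours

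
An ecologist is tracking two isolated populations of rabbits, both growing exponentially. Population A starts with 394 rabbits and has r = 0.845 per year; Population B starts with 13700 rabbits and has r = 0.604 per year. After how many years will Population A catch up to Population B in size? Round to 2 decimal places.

Set 394·e^(0.845t) = 13700·e^(0.604t).
e^((0.845 − 0.604)t) = 13700/394 → e^(0.241·t) = 34.772.
0.241·t = ln(34.772) = 3.5488, so t = 3.5488/0.241 = 14.725.

14.73 years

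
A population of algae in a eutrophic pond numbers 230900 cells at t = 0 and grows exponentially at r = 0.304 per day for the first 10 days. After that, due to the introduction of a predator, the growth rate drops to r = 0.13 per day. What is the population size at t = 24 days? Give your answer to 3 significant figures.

Phase 1: N(10) = 230900·e^(0.304×10) = 230900·e^3.04 = 4.827021×10^6.
Phase 2 runs for 24 − 10 = 14 days at r = 0.13.
N(24) = 4.827021×10^6·e^(0.13×14) = 4.827021×10^6·e^1.82 = 2.979169×10^7.

29800000 cells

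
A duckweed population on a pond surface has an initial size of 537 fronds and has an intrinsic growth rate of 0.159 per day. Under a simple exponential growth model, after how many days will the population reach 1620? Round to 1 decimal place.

6.9 days

Set N₀·e^(rt) = 1620: e^(0.159·t) = 1620/537 = 3.0168.
0.159·t = ln(3.0168) = 1.1042, so t = 1.1042/0.159 = 6.9445.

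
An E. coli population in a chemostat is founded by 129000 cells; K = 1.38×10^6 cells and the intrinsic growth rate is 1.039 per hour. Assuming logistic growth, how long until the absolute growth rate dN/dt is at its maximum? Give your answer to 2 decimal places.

2.19 hours

Logistic growth is fastest at N = K/2 = 690000.
A = (K − N₀)/N₀ = 9.6977. Set K/(1 + A·e^(−rt)) = K/2 → A·e^(−rt) = 1.
e^(−1.039t) = 1/9.6977 = 0.103118, so t = ln(9.6977)/1.039 = 2.2719/1.039 = 2.1866.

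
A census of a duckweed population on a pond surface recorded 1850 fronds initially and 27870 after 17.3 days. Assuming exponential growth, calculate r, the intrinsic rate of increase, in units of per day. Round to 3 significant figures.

0.157 per day

From N(t) = N₀·e^(rt): e^(r·17.3) = 27870/1850 = 15.065.
r·17.3 = ln(15.065) = 2.7124, so r = 2.7124/17.3 = 0.15678.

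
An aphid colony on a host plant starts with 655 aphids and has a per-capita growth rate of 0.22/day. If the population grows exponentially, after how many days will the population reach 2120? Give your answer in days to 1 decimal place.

Set N₀·e^(rt) = 2120: e^(0.22·t) = 2120/655 = 3.2366.
0.22·t = ln(3.2366) = 1.1745, so t = 1.1745/0.22 = 5.3388.

5.3 days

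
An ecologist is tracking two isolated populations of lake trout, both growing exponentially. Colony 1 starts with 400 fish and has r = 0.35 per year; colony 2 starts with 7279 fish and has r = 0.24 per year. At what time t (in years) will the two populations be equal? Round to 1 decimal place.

Set 400·e^(0.35t) = 7279·e^(0.24t).
e^((0.35 − 0.24)t) = 7279/400 → e^(0.11·t) = 18.198.
0.11·t = ln(18.198) = 2.9013, so t = 2.9013/0.11 = 26.375.

26.4 years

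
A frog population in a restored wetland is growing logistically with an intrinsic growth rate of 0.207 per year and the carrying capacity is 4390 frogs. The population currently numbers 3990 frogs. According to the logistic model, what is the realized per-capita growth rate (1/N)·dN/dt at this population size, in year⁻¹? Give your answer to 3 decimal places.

(1/N)·dN/dt = r(1 − N/K) = 0.207 × (1 − 3990/4390).
= 0.207 × 0.091116 = 0.018861.

0.019 per year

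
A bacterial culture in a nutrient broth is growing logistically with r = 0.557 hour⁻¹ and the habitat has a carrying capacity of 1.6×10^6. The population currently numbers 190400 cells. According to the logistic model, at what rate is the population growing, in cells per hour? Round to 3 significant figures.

dN/dt = rN(1 − N/K) = 0.557 × 190400 × (1 − 190400/1.6×10^6).
1 − 190400/1.6×10^6 = 0.881; dN/dt = 0.557 × 190400 × 0.881 = 93433.

93400 cells per hour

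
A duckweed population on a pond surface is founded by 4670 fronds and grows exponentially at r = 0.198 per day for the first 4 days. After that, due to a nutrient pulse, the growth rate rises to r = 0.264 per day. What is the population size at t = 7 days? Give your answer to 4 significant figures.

Phase 1: N(4) = 4670·e^(0.198×4) = 4670·e^0.792 = 10310.5.
Phase 2 runs for 7 − 4 = 3 days at r = 0.264.
N(7) = 10310.5·e^(0.264×3) = 10310.5·e^0.792 = 22763.5.

22760 fronds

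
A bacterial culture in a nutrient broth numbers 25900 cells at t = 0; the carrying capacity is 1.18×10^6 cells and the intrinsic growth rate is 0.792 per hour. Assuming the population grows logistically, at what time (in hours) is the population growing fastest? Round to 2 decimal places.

Logistic growth is fastest at N = K/2 = 590000.
A = (K − N₀)/N₀ = 44.56. Set K/(1 + A·e^(−rt)) = K/2 → A·e^(−rt) = 1.
e^(−0.792t) = 1/44.56 = 0.0224417, so t = ln(44.56)/0.792 = 3.7968/0.792 = 4.794.

4.79 hours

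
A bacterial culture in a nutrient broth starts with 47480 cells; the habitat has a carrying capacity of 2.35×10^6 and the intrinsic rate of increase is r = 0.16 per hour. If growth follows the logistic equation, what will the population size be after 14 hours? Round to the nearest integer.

A = (K − N₀)/N₀ = (2.35×10^6 − 47480)/47480 = 48.495.
N(t) = K/(1 + A·e^(−rt)) = 2.35×10^6/(1 + 48.495×e^(−0.16×14)).
e^(−2.24) = 0.10646; denominator = 1 + 48.495×0.10646 = 6.1627.
N = 2.35×10^6/6.1627 = 381329.

381329 cells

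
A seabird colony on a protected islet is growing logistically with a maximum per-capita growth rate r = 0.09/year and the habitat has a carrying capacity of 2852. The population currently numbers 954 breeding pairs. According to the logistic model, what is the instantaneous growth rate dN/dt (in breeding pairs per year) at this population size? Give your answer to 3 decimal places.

57.140 breeding pairs per year

dN/dt = rN(1 − N/K) = 0.09 × 954 × (1 − 954/2852).
1 − 954/2852 = 0.6655; dN/dt = 0.09 × 954 × 0.6655 = 57.14.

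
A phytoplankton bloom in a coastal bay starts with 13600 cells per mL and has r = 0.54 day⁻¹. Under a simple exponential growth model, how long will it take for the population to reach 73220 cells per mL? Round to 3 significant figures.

Set N₀·e^(rt) = 73220: e^(0.54·t) = 73220/13600 = 5.3838.
0.54·t = ln(5.3838) = 1.6834, so t = 1.6834/0.54 = 3.1174.

3.12 days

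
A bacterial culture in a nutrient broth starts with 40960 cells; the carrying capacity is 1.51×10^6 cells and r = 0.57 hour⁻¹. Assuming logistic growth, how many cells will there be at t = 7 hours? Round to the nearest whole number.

A = (K − N₀)/N₀ = (1.51×10^6 − 40960)/40960 = 35.865.
N(t) = K/(1 + A·e^(−rt)) = 1.51×10^6/(1 + 35.865×e^(−0.57×7)).
e^(−3.99) = 0.0185; denominator = 1 + 35.865×0.0185 = 1.6635.
N = 1.51×10^6/1.6635 = 907727.

907727 cells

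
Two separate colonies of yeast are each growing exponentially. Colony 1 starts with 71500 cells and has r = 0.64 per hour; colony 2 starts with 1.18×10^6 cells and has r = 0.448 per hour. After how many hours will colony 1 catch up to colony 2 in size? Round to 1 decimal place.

14.6 hours

Set 71500·e^(0.64t) = 1.18×10^6·e^(0.448t).
e^((0.64 − 0.448)t) = 1.18×10^6/71500 → e^(0.192·t) = 16.503.
0.192·t = ln(16.503) = 2.8036, so t = 2.8036/0.192 = 14.602.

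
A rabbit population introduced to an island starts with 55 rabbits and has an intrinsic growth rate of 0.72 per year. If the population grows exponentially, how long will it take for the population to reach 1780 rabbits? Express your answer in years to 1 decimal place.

Set N₀·e^(rt) = 1780: e^(0.72·t) = 1780/55 = 32.364.
0.72·t = ln(32.364) = 3.477, so t = 3.477/0.72 = 4.8292.

4.8 years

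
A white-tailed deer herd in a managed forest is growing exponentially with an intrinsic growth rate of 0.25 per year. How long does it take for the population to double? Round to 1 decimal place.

Doubling time t_d = ln(2)/r = 0.6931/0.25 = 2.7726.

2.8 years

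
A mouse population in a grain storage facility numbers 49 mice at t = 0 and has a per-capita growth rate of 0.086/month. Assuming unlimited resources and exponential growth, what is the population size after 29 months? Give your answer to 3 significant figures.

N(t) = N₀·e^(rt) = 49 × e^(0.086×29) = 49 × e^2.494.
e^2.494 ≈ 12.11, so N ≈ 49 × 12.11 = 593.371.

593 mice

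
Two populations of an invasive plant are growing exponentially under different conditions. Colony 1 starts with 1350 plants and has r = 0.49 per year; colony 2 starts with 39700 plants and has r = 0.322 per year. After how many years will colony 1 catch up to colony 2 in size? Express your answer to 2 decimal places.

20.13 years

Set 1350·e^(0.49t) = 39700·e^(0.322t).
e^((0.49 − 0.322)t) = 39700/1350 → e^(0.168·t) = 29.407.
0.168·t = ln(29.407) = 3.3812, so t = 3.3812/0.168 = 20.126.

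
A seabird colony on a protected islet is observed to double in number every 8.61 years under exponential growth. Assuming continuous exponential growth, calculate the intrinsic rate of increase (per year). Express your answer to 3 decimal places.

0.081 per year

r = ln(2)/t_d = 0.6931/8.61 = 0.080505.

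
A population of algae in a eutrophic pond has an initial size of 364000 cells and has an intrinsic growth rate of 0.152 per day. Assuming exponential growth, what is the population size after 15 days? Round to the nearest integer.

N(t) = N₀·e^(rt) = 364000 × e^(0.152×15) = 364000 × e^2.28.
e^2.28 ≈ 9.7767, so N ≈ 364000 × 9.7767 = 3.558712×10^6.

3558712 cells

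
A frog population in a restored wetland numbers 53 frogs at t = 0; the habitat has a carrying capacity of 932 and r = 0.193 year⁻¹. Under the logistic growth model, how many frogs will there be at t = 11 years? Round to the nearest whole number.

A = (K − N₀)/N₀ = (932 − 53)/53 = 16.585.
N(t) = K/(1 + A·e^(−rt)) = 932/(1 + 16.585×e^(−0.193×11)).
e^(−2.123) = 0.11967; denominator = 1 + 16.585×0.11967 = 2.9848.
N = 932/2.9848 = 312.254.

312 frogs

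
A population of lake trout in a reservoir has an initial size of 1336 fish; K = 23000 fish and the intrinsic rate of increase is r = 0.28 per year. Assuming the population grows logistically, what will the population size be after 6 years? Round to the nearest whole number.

A = (K − N₀)/N₀ = (23000 − 1336)/1336 = 16.216.
N(t) = K/(1 + A·e^(−rt)) = 23000/(1 + 16.216×e^(−0.28×6)).
e^(−1.68) = 0.18637; denominator = 1 + 16.216×0.18637 = 4.0222.
N = 23000/4.0222 = 5718.32.

5718 fish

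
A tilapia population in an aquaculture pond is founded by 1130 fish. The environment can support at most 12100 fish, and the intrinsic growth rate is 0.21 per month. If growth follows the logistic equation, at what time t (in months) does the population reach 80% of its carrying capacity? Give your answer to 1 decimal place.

A = (K − N₀)/N₀ = (12100 − 1130)/1130 = 9.708.
Solve 12100/(1 + 9.708·e^(−0.21t)) = 9680: 1 + 9.708·e^(−0.21t) = 1.25, so e^(−0.21t) = 0.0257521.
−0.21·t = ln(0.0257521) = -3.6592, so t = 3.6592/0.21 = 17.425.

17.4 months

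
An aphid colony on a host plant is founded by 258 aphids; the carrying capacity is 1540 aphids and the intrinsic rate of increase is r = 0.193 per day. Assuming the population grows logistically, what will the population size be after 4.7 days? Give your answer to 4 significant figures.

A = (K − N₀)/N₀ = (1540 − 258)/258 = 4.969.
N(t) = K/(1 + A·e^(−rt)) = 1540/(1 + 4.969×e^(−0.193×4.7)).
e^(−0.9071) = 0.40369; denominator = 1 + 4.969×0.40369 = 3.0059.
N = 1540/3.0059 = 512.317.

512.3 aphids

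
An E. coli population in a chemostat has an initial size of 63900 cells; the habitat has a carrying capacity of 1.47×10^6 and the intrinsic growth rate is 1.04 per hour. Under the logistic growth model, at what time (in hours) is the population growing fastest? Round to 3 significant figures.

2.97 hours

Logistic growth is fastest at N = K/2 = 735000.
A = (K − N₀)/N₀ = 22.005. Set K/(1 + A·e^(−rt)) = K/2 → A·e^(−rt) = 1.
e^(−1.04t) = 1/22.005 = 0.0454448, so t = ln(22.005)/1.04 = 3.0913/1.04 = 2.9724.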